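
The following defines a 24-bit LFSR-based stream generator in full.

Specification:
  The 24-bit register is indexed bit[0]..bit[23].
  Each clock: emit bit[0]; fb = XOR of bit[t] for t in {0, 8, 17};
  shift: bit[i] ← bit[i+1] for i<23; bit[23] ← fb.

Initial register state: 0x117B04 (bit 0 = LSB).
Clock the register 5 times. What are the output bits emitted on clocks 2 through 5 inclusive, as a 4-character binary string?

reg_0 = 0x117B04
clock 1: out=0, reg = 0x88BD82
clock 2: out=0, reg = 0xC45EC1
clock 3: out=1, reg = 0xE22F60
clock 4: out=0, reg = 0x7117B0
clock 5: out=0, reg = 0xB88BD8

0100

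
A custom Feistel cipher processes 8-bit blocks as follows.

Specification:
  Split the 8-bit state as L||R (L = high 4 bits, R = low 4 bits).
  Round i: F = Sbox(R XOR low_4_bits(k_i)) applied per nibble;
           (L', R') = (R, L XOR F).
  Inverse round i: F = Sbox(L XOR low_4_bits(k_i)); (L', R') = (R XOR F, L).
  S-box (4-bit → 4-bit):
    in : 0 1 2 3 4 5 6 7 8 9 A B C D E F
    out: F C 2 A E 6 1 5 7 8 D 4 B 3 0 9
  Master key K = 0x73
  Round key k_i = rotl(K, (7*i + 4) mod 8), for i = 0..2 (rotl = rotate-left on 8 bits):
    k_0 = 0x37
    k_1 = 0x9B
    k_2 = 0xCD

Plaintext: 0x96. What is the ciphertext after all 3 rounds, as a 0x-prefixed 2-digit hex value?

0x61

s_0 = plaintext = 0x96
s_1 = Round(s_0, k_0) = 0x65
s_2 = Round(s_1, k_1) = 0x56
s_3 = Round(s_2, k_2) = 0x61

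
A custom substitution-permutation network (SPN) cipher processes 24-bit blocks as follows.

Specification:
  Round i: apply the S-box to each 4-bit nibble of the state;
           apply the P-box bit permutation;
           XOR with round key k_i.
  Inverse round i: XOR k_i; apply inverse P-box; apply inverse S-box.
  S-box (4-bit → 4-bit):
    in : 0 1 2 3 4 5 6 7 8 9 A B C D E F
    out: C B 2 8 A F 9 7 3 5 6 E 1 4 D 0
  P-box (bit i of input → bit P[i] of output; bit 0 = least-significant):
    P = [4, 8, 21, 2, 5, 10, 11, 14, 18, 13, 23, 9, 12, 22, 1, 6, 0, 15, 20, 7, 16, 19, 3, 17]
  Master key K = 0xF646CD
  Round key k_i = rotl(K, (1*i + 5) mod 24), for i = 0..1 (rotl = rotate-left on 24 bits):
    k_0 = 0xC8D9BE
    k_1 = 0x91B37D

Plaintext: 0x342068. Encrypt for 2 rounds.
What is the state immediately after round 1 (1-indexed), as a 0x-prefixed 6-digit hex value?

0x0A1A0E

s_0 = plaintext = 0x342068
s_1 = Round(s_0, k_0) = 0x0A1A0E
s_2 = Round(s_1, k_1) = 0x634B21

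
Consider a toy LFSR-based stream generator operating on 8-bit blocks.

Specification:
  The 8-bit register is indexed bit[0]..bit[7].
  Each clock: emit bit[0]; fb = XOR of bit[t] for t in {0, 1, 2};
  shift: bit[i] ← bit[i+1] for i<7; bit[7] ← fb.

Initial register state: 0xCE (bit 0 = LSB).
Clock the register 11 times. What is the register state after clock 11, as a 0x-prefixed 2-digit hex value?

0x23

reg_0 = 0xCE
clock 1: out=0, reg = 0x67
clock 2: out=1, reg = 0xB3
clock 3: out=1, reg = 0x59
clock 4: out=1, reg = 0xAC
clock 5: out=0, reg = 0xD6
clock 6: out=0, reg = 0x6B
clock 7: out=1, reg = 0x35
clock 8: out=1, reg = 0x1A
clock 9: out=0, reg = 0x8D
clock 10: out=1, reg = 0x46
clock 11: out=0, reg = 0x23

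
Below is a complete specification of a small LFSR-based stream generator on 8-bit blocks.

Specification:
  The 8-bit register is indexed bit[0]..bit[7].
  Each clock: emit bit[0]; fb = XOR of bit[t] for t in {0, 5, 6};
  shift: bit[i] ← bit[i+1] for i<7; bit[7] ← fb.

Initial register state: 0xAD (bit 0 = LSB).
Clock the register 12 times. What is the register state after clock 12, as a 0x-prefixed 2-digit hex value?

reg_0 = 0xAD
clock 1: out=1, reg = 0x56
clock 2: out=0, reg = 0xAB
clock 3: out=1, reg = 0x55
clock 4: out=1, reg = 0x2A
clock 5: out=0, reg = 0x95
clock 6: out=1, reg = 0xCA
clock 7: out=0, reg = 0xE5
clock 8: out=1, reg = 0xF2
clock 9: out=0, reg = 0x79
clock 10: out=1, reg = 0xBC
clock 11: out=0, reg = 0xDE
clock 12: out=0, reg = 0xEF

0xEF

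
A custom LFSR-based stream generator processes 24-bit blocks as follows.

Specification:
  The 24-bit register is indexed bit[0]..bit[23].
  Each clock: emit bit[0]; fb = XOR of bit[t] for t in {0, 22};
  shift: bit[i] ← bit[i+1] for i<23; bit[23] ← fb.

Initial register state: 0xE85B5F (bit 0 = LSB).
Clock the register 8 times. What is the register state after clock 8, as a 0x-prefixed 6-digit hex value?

0xECE85B

reg_0 = 0xE85B5F
clock 1: out=1, reg = 0x742DAF
clock 2: out=1, reg = 0x3A16D7
clock 3: out=1, reg = 0x9D0B6B
clock 4: out=1, reg = 0xCE85B5
clock 5: out=1, reg = 0x6742DA
clock 6: out=0, reg = 0xB3A16D
clock 7: out=1, reg = 0xD9D0B6
clock 8: out=0, reg = 0xECE85B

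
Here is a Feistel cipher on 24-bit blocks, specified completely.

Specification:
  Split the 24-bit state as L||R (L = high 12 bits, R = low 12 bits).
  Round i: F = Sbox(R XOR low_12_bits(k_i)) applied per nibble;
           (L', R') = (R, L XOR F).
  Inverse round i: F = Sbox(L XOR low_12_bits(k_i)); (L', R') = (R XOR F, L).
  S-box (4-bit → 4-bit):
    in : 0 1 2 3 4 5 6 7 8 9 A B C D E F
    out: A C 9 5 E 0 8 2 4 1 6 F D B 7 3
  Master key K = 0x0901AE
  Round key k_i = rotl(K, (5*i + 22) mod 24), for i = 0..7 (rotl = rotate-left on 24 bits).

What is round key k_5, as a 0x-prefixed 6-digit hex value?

0x0480D7

K = 0x0901AE
k_0 = rotl(K, (5*0+22) mod 24) = rotl(K, 22) = 0x82406B
k_1 = rotl(K, (5*1+22) mod 24) = rotl(K, 3) = 0x480D70
k_2 = rotl(K, (5*2+22) mod 24) = rotl(K, 8) = 0x01AE09
k_3 = rotl(K, (5*3+22) mod 24) = rotl(K, 13) = 0x35C120
k_4 = rotl(K, (5*4+22) mod 24) = rotl(K, 18) = 0xB82406
k_5 = rotl(K, (5*5+22) mod 24) = rotl(K, 23) = 0x0480D7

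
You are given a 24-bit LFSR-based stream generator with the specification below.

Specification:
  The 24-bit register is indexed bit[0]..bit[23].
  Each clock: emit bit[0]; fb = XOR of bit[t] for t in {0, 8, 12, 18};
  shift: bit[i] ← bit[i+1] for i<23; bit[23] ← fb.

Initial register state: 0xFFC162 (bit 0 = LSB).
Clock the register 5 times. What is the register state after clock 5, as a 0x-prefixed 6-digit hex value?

reg_0 = 0xFFC162
clock 1: out=0, reg = 0x7FE0B1
clock 2: out=1, reg = 0x3FF058
clock 3: out=0, reg = 0x1FF82C
clock 4: out=0, reg = 0x0FFC16
clock 5: out=0, reg = 0x07FE0B

0x07FE0B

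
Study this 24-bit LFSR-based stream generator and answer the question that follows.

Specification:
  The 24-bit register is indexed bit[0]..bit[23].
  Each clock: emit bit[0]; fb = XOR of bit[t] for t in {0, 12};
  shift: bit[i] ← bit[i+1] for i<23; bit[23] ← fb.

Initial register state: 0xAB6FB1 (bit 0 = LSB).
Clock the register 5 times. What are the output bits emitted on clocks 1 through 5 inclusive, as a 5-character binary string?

reg_0 = 0xAB6FB1
clock 1: out=1, reg = 0xD5B7D8
clock 2: out=0, reg = 0xEADBEC
clock 3: out=0, reg = 0xF56DF6
clock 4: out=0, reg = 0x7AB6FB
clock 5: out=1, reg = 0x3D5B7D

10001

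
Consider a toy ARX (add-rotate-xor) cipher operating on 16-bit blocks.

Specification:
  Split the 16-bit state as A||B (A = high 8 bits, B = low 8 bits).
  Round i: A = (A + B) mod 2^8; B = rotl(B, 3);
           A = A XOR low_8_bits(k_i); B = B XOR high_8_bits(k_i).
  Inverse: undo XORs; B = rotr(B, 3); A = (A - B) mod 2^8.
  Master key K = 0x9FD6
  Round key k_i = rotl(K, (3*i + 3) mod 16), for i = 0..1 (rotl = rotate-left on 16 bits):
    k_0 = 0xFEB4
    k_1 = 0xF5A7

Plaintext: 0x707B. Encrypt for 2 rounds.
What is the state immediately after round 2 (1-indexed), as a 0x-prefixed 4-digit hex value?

0x23DC

s_0 = plaintext = 0x707B
s_1 = Round(s_0, k_0) = 0x5F25
s_2 = Round(s_1, k_1) = 0x23DC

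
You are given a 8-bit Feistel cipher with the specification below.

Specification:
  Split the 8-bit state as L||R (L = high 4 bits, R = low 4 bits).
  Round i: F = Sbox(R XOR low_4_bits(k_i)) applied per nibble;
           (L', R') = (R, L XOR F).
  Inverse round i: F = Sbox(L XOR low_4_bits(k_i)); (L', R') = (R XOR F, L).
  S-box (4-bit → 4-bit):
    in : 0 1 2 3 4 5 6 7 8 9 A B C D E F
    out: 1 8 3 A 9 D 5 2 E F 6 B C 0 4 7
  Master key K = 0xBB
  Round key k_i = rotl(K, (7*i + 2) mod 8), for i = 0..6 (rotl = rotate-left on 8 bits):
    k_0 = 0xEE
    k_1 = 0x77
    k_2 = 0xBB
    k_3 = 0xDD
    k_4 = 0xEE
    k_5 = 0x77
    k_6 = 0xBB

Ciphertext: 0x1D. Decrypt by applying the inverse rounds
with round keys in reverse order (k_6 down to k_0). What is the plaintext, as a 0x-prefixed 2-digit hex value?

0x30

s_0 = ciphertext = 0x1D
s_1 = InvRound(s_0, k_6) = 0xB1
s_2 = InvRound(s_1, k_5) = 0xDB
s_3 = InvRound(s_2, k_4) = 0x1D
s_4 = InvRound(s_3, k_3) = 0x11
s_5 = InvRound(s_4, k_2) = 0x71
s_6 = InvRound(s_5, k_1) = 0x07
s_7 = InvRound(s_6, k_0) = 0x30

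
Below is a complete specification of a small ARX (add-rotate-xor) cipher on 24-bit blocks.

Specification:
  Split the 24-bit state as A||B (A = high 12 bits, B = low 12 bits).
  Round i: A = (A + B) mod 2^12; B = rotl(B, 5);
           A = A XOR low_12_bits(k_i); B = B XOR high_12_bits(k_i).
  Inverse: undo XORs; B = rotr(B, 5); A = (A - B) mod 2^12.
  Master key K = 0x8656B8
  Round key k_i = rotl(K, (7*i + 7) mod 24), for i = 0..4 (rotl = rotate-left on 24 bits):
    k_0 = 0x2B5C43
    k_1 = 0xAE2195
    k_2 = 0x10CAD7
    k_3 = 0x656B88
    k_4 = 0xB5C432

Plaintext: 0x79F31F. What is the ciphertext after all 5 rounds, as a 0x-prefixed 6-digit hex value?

0x6395D3

s_0 = plaintext = 0x79F31F
s_1 = Round(s_0, k_0) = 0x6FD153
s_2 = Round(s_1, k_1) = 0x9C5080
s_3 = Round(s_2, k_2) = 0x09210D
s_4 = Round(s_3, k_3) = 0xA177F4
s_5 = Round(s_4, k_4) = 0x6395D3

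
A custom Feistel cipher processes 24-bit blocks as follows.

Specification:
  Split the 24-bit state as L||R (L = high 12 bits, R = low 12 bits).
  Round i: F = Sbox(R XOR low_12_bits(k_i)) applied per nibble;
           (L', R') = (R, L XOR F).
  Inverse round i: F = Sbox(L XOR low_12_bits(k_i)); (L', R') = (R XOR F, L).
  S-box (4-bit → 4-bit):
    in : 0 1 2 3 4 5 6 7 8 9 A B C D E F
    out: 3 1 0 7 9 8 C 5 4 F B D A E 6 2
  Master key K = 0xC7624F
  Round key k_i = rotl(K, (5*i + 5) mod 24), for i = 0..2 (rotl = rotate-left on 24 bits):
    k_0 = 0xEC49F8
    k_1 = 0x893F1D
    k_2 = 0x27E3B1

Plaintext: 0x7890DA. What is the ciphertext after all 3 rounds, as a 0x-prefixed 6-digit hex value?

0x523479

s_0 = plaintext = 0x7890DA
s_1 = Round(s_0, k_0) = 0x0DA889
s_2 = Round(s_1, k_1) = 0x889523
s_3 = Round(s_2, k_2) = 0x523479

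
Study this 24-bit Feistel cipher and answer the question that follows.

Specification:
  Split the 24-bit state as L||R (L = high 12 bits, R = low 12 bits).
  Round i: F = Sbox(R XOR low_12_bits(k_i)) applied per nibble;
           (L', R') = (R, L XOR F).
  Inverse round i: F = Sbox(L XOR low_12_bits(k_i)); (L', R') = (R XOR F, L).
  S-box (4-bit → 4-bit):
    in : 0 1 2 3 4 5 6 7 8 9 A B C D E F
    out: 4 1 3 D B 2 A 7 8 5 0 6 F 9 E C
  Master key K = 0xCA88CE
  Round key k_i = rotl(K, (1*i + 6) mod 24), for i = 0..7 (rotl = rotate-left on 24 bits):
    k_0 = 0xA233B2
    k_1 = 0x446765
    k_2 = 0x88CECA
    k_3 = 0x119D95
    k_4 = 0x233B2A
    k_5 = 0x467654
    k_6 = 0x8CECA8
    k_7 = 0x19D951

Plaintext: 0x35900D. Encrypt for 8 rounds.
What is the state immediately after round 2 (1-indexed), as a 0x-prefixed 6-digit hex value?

0xE35529

s_0 = plaintext = 0x35900D
s_1 = Round(s_0, k_0) = 0x00DE35
s_2 = Round(s_1, k_1) = 0xE35529
s_3 = Round(s_2, k_2) = 0x5298D8
s_4 = Round(s_3, k_3) = 0x8D8790
s_5 = Round(s_4, k_4) = 0x7907B8
s_6 = Round(s_5, k_5) = 0x7B867F
s_7 = Round(s_6, k_6) = 0x67F72F
s_8 = Round(s_7, k_7) = 0x72F801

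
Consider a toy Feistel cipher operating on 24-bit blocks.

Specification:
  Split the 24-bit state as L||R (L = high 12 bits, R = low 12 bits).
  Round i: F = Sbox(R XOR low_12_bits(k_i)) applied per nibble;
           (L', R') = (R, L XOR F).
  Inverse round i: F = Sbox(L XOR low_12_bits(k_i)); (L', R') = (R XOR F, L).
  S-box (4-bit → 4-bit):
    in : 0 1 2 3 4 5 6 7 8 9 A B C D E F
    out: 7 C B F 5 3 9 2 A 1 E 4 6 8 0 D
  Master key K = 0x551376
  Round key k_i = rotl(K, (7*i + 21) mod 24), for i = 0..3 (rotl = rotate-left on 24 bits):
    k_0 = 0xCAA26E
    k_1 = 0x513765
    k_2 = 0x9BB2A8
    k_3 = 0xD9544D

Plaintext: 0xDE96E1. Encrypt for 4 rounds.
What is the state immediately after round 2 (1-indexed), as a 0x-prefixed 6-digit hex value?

0x844B5D

s_0 = plaintext = 0xDE96E1
s_1 = Round(s_0, k_0) = 0x6E1844
s_2 = Round(s_1, k_1) = 0x844B5D
s_3 = Round(s_2, k_2) = 0xB5D997
s_4 = Round(s_3, k_3) = 0x9973D3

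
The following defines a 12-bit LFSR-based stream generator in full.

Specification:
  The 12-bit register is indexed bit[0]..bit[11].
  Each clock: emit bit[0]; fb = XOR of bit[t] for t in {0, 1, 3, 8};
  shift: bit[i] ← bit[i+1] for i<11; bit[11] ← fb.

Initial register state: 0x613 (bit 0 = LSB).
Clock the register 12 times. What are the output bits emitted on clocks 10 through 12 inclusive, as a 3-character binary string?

reg_0 = 0x613
clock 1: out=1, reg = 0x309
clock 2: out=1, reg = 0x984
clock 3: out=0, reg = 0xCC2
clock 4: out=0, reg = 0xE61
clock 5: out=1, reg = 0xF30
clock 6: out=0, reg = 0xF98
clock 7: out=0, reg = 0x7CC
clock 8: out=0, reg = 0x3E6
clock 9: out=0, reg = 0x1F3
clock 10: out=1, reg = 0x8F9
clock 11: out=1, reg = 0x47C
clock 12: out=0, reg = 0xA3E

110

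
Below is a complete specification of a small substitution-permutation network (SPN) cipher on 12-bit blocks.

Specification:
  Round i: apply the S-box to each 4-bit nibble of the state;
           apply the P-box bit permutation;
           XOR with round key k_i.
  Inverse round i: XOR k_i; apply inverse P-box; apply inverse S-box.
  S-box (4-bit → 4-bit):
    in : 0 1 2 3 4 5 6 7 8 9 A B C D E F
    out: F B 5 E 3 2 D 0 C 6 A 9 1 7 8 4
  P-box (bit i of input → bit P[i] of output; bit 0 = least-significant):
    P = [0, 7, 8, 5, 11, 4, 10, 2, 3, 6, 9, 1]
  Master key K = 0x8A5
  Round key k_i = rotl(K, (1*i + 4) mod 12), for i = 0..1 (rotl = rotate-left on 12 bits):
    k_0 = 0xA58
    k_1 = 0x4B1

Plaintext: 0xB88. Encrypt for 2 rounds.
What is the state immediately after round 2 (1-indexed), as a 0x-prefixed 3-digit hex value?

0x790

s_0 = plaintext = 0xB88
s_1 = Round(s_0, k_0) = 0xF76
s_2 = Round(s_1, k_1) = 0x790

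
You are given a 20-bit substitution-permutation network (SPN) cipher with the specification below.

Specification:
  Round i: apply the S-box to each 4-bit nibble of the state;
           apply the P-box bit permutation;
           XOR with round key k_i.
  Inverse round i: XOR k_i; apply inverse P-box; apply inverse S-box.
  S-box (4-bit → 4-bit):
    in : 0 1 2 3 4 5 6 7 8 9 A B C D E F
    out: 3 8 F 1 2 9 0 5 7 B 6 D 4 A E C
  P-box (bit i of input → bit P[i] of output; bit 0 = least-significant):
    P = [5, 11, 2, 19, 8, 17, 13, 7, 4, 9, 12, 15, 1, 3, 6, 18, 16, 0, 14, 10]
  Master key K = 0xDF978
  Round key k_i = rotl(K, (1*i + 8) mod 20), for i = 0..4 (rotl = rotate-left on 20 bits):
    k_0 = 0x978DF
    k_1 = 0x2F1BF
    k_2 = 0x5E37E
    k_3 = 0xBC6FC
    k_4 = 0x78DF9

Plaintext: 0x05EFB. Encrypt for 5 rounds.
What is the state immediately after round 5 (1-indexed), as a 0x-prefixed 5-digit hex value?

s_0 = plaintext = 0x05EFB
s_1 = Round(s_0, k_0) = 0x4CA78
s_2 = Round(s_1, k_1) = 0x2CADA
s_3 = Round(s_2, k_2) = 0x6BDBB
s_4 = Round(s_3, k_3) = 0x7651A
s_5 = Round(s_4, k_4) = 0x6456D

0x6456D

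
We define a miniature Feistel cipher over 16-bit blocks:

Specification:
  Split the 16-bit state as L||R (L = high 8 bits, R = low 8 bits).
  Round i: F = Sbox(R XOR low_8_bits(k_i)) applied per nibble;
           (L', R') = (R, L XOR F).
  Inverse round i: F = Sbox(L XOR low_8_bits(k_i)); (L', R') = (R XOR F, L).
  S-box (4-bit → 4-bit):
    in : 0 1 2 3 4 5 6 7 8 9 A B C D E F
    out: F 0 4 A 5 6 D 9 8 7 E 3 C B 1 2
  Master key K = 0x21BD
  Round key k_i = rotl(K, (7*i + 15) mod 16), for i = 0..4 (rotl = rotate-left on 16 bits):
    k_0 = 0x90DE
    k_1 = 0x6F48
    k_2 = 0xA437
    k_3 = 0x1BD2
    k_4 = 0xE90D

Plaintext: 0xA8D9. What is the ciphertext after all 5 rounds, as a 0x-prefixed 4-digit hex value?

0xABAB

s_0 = plaintext = 0xA8D9
s_1 = Round(s_0, k_0) = 0xD951
s_2 = Round(s_1, k_1) = 0x51DE
s_3 = Round(s_2, k_2) = 0xDE46
s_4 = Round(s_3, k_3) = 0x46AB
s_5 = Round(s_4, k_4) = 0xABAB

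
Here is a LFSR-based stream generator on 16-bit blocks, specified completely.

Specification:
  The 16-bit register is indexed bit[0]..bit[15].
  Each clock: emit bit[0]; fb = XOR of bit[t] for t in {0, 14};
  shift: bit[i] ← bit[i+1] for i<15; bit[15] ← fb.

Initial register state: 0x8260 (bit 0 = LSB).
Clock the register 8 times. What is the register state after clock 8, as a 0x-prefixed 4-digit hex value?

0x4A82

reg_0 = 0x8260
clock 1: out=0, reg = 0x4130
clock 2: out=0, reg = 0xA098
clock 3: out=0, reg = 0x504C
clock 4: out=0, reg = 0xA826
clock 5: out=0, reg = 0x5413
clock 6: out=1, reg = 0x2A09
clock 7: out=1, reg = 0x9504
clock 8: out=0, reg = 0x4A82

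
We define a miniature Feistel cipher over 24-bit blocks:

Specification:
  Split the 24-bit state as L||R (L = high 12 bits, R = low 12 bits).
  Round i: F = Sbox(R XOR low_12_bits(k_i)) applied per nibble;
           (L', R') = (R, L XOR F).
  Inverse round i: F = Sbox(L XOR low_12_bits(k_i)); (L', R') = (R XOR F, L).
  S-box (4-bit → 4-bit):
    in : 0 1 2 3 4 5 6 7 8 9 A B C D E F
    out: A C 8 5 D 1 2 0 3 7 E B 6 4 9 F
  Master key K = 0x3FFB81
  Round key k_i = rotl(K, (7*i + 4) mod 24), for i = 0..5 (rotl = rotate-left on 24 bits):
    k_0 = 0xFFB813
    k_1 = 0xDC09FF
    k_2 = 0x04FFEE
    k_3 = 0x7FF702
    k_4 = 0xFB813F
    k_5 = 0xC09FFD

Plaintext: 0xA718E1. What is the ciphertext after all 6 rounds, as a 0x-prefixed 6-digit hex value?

0x43800D

s_0 = plaintext = 0xA718E1
s_1 = Round(s_0, k_0) = 0x8E1089
s_2 = Round(s_1, k_1) = 0x089FE3
s_3 = Round(s_2, k_2) = 0xFE3A2D
s_4 = Round(s_3, k_3) = 0xA2DB6C
s_5 = Round(s_4, k_4) = 0xB6C438
s_6 = Round(s_5, k_5) = 0x43800D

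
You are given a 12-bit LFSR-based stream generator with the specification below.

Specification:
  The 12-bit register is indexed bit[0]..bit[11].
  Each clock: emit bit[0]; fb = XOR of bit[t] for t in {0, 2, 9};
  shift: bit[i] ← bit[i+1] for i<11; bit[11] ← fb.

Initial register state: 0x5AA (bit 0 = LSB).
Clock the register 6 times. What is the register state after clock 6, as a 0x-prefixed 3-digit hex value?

0x496

reg_0 = 0x5AA
clock 1: out=0, reg = 0x2D5
clock 2: out=1, reg = 0x96A
clock 3: out=0, reg = 0x4B5
clock 4: out=1, reg = 0x25A
clock 5: out=0, reg = 0x92D
clock 6: out=1, reg = 0x496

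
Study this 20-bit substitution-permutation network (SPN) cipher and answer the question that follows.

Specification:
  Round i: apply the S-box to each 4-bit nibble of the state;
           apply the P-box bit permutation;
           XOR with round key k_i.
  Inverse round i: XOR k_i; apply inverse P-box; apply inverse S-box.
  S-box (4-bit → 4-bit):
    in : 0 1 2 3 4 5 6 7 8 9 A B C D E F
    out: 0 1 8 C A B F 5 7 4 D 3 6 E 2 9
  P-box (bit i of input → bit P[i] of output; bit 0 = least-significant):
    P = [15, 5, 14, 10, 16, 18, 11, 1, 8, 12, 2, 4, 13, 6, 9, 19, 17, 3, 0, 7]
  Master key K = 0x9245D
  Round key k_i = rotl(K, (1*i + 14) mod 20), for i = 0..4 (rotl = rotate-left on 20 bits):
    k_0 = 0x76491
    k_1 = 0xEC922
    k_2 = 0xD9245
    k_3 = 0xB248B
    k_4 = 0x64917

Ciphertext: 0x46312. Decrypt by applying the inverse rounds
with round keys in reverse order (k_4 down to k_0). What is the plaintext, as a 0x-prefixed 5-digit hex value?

0xBD320

s_0 = ciphertext = 0x46312
s_1 = InvRound(s_0, k_4) = 0x77990
s_2 = InvRound(s_1, k_3) = 0xC25D3
s_3 = InvRound(s_2, k_2) = 0x276FF
s_4 = InvRound(s_3, k_1) = 0xD66CF
s_5 = InvRound(s_4, k_0) = 0xBD320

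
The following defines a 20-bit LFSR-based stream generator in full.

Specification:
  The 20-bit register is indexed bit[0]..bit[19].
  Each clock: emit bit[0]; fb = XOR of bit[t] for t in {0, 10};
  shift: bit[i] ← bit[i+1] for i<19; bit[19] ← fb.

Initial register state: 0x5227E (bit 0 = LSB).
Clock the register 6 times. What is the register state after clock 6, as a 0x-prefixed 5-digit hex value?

0xD9489

reg_0 = 0x5227E
clock 1: out=0, reg = 0x2913F
clock 2: out=1, reg = 0x9489F
clock 3: out=1, reg = 0xCA44F
clock 4: out=1, reg = 0x65227
clock 5: out=1, reg = 0xB2913
clock 6: out=1, reg = 0xD9489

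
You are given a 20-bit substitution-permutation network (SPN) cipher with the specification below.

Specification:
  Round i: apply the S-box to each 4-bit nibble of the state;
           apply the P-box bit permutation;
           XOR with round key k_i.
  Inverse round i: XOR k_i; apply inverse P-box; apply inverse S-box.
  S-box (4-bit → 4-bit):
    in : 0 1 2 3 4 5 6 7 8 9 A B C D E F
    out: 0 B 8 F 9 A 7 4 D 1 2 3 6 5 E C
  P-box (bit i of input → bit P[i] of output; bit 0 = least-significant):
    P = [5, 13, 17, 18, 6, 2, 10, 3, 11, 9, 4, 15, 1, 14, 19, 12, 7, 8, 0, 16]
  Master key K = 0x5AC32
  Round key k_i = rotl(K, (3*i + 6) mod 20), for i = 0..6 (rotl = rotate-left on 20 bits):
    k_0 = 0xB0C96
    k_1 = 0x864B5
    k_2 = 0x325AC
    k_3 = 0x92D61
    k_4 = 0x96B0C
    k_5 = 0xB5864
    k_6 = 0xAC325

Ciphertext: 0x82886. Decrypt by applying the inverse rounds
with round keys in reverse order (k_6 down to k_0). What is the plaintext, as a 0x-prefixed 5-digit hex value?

s_0 = ciphertext = 0x82886
s_1 = InvRound(s_0, k_6) = 0x6B106
s_2 = InvRound(s_1, k_5) = 0x56491
s_3 = InvRound(s_2, k_4) = 0x676E2
s_4 = InvRound(s_3, k_3) = 0x33B0F
s_5 = InvRound(s_4, k_2) = 0xD4B79
s_6 = InvRound(s_5, k_1) = 0x10B35
s_7 = InvRound(s_6, k_0) = 0x6DA7D

0x6DA7D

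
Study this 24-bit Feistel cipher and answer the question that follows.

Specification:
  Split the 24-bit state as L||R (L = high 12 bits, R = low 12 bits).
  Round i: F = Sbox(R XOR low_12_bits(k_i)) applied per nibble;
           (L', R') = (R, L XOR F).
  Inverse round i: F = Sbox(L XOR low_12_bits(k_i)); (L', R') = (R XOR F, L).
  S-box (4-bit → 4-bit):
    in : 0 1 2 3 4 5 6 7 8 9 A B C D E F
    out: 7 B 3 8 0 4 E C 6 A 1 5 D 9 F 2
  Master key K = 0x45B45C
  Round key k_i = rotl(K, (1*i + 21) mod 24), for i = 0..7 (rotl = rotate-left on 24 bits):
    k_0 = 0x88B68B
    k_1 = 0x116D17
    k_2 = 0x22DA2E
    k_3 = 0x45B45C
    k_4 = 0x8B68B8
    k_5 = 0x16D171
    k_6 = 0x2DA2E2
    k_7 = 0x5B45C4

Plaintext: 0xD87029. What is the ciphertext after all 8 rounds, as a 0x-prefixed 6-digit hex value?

0x1DA754

s_0 = plaintext = 0xD87029
s_1 = Round(s_0, k_0) = 0x029394
s_2 = Round(s_1, k_1) = 0x394F41
s_3 = Round(s_2, k_2) = 0xF41776
s_4 = Round(s_3, k_3) = 0x776770
s_5 = Round(s_4, k_4) = 0x7705A0
s_6 = Round(s_5, k_5) = 0x5A07EB
s_7 = Round(s_6, k_6) = 0x7EB1DA
s_8 = Round(s_7, k_7) = 0x1DA754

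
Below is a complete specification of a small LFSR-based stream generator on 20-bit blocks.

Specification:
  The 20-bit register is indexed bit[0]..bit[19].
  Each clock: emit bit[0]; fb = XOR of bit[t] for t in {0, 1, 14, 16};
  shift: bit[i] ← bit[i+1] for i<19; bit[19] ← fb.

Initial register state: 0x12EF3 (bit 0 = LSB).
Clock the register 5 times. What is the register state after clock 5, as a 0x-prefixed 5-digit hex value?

0xF8977

reg_0 = 0x12EF3
clock 1: out=1, reg = 0x89779
clock 2: out=1, reg = 0xC4BBC
clock 3: out=0, reg = 0xE25DE
clock 4: out=0, reg = 0xF12EF
clock 5: out=1, reg = 0xF8977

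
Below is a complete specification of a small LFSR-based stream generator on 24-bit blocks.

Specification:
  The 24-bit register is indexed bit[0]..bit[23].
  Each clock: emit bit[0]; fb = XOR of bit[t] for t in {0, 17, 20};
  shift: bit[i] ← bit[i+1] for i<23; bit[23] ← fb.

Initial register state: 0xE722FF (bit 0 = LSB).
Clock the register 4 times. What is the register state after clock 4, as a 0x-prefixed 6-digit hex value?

0x2E722F

reg_0 = 0xE722FF
clock 1: out=1, reg = 0x73917F
clock 2: out=1, reg = 0xB9C8BF
clock 3: out=1, reg = 0x5CE45F
clock 4: out=1, reg = 0x2E722F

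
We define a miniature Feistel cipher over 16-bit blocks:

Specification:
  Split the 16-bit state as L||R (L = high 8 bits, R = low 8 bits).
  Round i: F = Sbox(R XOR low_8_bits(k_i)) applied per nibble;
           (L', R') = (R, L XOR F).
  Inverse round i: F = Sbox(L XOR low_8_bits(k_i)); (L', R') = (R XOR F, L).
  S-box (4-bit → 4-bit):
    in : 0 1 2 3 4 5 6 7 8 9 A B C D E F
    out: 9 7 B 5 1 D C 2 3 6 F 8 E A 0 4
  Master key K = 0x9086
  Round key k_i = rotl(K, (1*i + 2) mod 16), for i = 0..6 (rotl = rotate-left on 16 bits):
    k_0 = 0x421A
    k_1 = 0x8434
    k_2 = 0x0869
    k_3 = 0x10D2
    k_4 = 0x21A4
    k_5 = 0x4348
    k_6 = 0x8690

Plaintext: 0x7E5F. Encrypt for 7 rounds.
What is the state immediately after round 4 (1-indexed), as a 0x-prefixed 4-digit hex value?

0x6204

s_0 = plaintext = 0x7E5F
s_1 = Round(s_0, k_0) = 0x5F63
s_2 = Round(s_1, k_1) = 0x638D
s_3 = Round(s_2, k_2) = 0x8D62
s_4 = Round(s_3, k_3) = 0x6204
s_5 = Round(s_4, k_4) = 0x049B
s_6 = Round(s_5, k_5) = 0x9BA1
s_7 = Round(s_6, k_6) = 0xA1CC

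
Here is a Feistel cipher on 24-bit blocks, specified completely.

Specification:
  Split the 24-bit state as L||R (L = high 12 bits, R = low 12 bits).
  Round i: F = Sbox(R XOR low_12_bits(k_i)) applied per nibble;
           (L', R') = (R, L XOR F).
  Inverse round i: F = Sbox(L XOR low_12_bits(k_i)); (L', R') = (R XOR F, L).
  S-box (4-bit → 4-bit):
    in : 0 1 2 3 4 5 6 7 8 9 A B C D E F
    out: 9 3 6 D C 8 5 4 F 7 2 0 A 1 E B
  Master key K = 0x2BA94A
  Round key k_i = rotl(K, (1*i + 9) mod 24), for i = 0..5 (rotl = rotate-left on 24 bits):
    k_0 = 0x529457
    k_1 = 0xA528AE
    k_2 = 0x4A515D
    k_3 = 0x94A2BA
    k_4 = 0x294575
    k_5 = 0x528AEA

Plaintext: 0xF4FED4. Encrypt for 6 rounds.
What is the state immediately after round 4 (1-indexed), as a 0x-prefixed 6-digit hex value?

s_0 = plaintext = 0xF4FED4
s_1 = Round(s_0, k_0) = 0xED4DB2
s_2 = Round(s_1, k_1) = 0xDB26EE
s_3 = Round(s_2, k_2) = 0x6EE9BF
s_4 = Round(s_3, k_3) = 0x9BF676
s_5 = Round(s_4, k_4) = 0x676422
s_6 = Round(s_5, k_5) = 0x4228D9

0x9BF676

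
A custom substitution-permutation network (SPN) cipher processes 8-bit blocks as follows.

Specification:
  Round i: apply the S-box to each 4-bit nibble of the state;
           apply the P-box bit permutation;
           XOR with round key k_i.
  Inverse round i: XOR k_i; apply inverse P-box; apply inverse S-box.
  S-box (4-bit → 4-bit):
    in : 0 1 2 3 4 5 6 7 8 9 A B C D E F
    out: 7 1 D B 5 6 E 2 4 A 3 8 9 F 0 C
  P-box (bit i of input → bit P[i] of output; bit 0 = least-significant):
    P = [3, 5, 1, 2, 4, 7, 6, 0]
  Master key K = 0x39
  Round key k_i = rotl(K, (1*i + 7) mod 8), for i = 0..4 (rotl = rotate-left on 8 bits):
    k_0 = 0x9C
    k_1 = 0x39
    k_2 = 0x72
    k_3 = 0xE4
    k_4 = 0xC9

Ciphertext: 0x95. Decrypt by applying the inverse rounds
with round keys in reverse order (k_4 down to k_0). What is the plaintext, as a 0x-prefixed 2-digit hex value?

0x3C

s_0 = ciphertext = 0x95
s_1 = InvRound(s_0, k_4) = 0x4C
s_2 = InvRound(s_1, k_3) = 0x7A
s_3 = InvRound(s_2, k_2) = 0xE1
s_4 = InvRound(s_3, k_1) = 0x01
s_5 = InvRound(s_4, k_0) = 0x3C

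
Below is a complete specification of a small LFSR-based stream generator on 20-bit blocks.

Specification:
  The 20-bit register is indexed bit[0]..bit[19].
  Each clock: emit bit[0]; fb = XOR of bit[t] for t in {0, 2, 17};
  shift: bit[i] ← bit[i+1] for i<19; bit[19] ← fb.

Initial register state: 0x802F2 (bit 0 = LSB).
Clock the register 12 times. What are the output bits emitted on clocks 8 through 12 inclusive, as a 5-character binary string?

10100

reg_0 = 0x802F2
clock 1: out=0, reg = 0x40179
clock 2: out=1, reg = 0xA00BC
clock 3: out=0, reg = 0x5005E
clock 4: out=0, reg = 0xA802F
clock 5: out=1, reg = 0xD4017
clock 6: out=1, reg = 0x6A00B
clock 7: out=1, reg = 0x35005
clock 8: out=1, reg = 0x9A802
clock 9: out=0, reg = 0x4D401
clock 10: out=1, reg = 0xA6A00
clock 11: out=0, reg = 0xD3500
clock 12: out=0, reg = 0x69A80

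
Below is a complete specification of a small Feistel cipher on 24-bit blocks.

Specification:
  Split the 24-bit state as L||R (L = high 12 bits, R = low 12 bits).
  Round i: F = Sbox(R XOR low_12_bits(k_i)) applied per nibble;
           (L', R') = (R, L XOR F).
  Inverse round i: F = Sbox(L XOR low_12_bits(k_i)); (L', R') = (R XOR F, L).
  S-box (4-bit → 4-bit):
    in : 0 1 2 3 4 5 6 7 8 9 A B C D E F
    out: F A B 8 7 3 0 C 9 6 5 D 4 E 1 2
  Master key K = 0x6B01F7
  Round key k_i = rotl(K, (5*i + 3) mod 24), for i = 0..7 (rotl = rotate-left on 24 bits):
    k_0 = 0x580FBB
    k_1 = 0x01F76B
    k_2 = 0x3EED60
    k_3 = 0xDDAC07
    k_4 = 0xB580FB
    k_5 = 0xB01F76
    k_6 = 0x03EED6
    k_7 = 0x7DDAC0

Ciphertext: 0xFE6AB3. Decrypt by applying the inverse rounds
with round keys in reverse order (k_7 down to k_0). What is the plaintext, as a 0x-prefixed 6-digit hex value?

s_0 = ciphertext = 0xFE6AB3
s_1 = InvRound(s_0, k_7) = 0x903FE6
s_2 = InvRound(s_1, k_6) = 0x305903
s_3 = InvRound(s_2, k_5) = 0xDCB305
s_4 = InvRound(s_3, k_4) = 0xD8ADCB
s_5 = InvRound(s_4, k_3) = 0x755D8A
s_6 = InvRound(s_5, k_2) = 0x809755
s_7 = InvRound(s_6, k_1) = 0x55E809
s_8 = InvRound(s_7, k_0) = 0xD1A55E

0xD1A55E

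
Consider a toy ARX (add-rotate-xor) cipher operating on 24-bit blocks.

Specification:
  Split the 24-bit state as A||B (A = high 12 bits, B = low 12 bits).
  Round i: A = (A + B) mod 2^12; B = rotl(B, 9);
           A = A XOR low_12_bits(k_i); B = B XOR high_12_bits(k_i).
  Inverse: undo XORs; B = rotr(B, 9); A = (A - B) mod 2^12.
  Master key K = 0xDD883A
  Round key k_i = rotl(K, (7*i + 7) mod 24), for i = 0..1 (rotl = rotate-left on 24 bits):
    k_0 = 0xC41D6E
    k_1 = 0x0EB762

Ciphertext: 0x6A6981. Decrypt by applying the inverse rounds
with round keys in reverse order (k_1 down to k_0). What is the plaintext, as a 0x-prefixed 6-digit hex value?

0x2738AB

s_0 = ciphertext = 0x6A6981
s_1 = InvRound(s_0, k_1) = 0x670B54
s_2 = InvRound(s_1, k_0) = 0x2738AB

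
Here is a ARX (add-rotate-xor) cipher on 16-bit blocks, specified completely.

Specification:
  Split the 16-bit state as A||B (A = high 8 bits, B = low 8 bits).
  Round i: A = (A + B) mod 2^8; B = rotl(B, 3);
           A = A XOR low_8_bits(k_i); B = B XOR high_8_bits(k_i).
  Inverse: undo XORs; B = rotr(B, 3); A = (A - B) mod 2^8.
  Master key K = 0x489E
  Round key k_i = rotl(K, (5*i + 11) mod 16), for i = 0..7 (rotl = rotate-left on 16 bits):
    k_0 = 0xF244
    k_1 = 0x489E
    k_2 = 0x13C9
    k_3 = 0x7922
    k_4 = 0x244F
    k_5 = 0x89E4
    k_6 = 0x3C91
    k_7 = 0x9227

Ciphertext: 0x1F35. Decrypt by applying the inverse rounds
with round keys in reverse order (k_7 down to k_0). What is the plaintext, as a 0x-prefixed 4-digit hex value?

s_0 = ciphertext = 0x1F35
s_1 = InvRound(s_0, k_7) = 0x44F4
s_2 = InvRound(s_1, k_6) = 0xBC19
s_3 = InvRound(s_2, k_5) = 0x4612
s_4 = InvRound(s_3, k_4) = 0x43C6
s_5 = InvRound(s_4, k_3) = 0x6AF7
s_6 = InvRound(s_5, k_2) = 0x079C
s_7 = InvRound(s_6, k_1) = 0xFF9A
s_8 = InvRound(s_7, k_0) = 0xAE0D

0xAE0D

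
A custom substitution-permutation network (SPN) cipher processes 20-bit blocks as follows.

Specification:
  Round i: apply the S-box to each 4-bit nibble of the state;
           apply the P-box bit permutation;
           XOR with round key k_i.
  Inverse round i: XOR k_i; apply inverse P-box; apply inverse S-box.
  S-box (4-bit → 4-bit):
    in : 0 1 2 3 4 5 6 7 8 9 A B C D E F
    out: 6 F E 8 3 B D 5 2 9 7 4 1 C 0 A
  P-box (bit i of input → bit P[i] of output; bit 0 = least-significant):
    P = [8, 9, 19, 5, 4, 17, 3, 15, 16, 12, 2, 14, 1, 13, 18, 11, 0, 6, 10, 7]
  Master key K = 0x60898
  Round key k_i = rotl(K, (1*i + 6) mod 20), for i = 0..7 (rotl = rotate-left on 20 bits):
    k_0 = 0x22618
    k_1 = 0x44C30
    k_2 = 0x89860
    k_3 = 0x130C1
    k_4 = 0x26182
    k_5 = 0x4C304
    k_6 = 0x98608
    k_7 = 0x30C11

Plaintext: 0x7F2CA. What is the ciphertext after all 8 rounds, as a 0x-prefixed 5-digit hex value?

s_0 = plaintext = 0x7F2CA
s_1 = Round(s_0, k_0) = 0xA590D
s_2 = Round(s_1, k_1) = 0xF205B
s_3 = Round(s_2, k_2) = 0x620B4
s_4 = Round(s_3, k_3) = 0x50F4C
s_5 = Round(s_4, k_4) = 0x41053
s_6 = Round(s_5, k_5) = 0x27B73
s_7 = Round(s_6, k_6) = 0xD82F6
s_8 = Round(s_7, k_7) = 0x9F9B5

0x9F9B5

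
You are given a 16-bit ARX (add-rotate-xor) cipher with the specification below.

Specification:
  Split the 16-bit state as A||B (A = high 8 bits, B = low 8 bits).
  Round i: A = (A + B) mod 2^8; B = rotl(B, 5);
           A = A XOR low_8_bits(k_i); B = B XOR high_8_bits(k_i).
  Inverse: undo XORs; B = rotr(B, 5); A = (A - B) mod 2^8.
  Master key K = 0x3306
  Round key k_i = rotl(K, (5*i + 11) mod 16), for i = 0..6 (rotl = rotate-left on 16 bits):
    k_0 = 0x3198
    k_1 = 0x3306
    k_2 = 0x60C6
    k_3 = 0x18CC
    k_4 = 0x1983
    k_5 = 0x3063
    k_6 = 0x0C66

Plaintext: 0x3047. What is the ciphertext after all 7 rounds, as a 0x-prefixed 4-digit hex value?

0x5374

s_0 = plaintext = 0x3047
s_1 = Round(s_0, k_0) = 0xEFD9
s_2 = Round(s_1, k_1) = 0xCE08
s_3 = Round(s_2, k_2) = 0x1061
s_4 = Round(s_3, k_3) = 0xBD34
s_5 = Round(s_4, k_4) = 0x729F
s_6 = Round(s_5, k_5) = 0x72C3
s_7 = Round(s_6, k_6) = 0x5374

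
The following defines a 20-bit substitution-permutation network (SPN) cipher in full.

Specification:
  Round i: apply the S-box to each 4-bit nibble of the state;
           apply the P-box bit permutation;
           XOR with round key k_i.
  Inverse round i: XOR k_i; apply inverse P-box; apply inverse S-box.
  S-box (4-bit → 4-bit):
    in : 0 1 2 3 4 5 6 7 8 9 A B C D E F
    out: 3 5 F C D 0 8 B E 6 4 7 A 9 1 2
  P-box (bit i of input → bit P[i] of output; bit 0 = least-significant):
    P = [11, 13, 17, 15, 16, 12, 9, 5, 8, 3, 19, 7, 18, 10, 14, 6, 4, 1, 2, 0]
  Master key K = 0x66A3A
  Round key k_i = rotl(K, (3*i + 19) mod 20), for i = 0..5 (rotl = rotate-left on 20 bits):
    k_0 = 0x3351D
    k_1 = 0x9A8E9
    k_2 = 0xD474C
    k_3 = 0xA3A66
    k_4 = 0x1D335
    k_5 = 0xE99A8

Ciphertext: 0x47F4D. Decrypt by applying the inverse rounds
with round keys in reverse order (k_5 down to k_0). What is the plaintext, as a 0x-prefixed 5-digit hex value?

0x9E71B

s_0 = ciphertext = 0x47F4D
s_1 = InvRound(s_0, k_5) = 0x38338
s_2 = InvRound(s_1, k_4) = 0x3AFFA
s_3 = InvRound(s_2, k_3) = 0x1F206
s_4 = InvRound(s_3, k_2) = 0xF7BFC
s_5 = InvRound(s_4, k_1) = 0x41E93
s_6 = InvRound(s_5, k_0) = 0x9E71B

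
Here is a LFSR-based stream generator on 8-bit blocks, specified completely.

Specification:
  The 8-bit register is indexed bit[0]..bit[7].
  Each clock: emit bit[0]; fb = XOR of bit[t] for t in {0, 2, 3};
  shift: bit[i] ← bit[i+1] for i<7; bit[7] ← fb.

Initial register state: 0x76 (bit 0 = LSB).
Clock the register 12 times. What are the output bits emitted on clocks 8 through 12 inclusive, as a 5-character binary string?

reg_0 = 0x76
clock 1: out=0, reg = 0xBB
clock 2: out=1, reg = 0x5D
clock 3: out=1, reg = 0xAE
clock 4: out=0, reg = 0x57
clock 5: out=1, reg = 0x2B
clock 6: out=1, reg = 0x15
clock 7: out=1, reg = 0x0A
clock 8: out=0, reg = 0x85
clock 9: out=1, reg = 0x42
clock 10: out=0, reg = 0x21
clock 11: out=1, reg = 0x90
clock 12: out=0, reg = 0x48

01010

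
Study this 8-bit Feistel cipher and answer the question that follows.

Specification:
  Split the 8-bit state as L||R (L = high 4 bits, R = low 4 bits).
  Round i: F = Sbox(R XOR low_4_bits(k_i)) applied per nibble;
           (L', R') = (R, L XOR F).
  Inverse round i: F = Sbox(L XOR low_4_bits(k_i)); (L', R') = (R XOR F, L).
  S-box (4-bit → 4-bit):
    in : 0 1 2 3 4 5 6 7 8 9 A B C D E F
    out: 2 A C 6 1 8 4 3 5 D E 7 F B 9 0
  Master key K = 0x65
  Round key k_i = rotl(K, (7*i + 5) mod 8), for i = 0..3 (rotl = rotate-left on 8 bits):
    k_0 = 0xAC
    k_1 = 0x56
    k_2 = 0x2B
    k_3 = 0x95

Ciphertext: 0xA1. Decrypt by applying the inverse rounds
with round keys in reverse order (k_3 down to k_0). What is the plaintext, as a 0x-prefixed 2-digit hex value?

s_0 = ciphertext = 0xA1
s_1 = InvRound(s_0, k_3) = 0x1A
s_2 = InvRound(s_1, k_2) = 0x41
s_3 = InvRound(s_2, k_1) = 0xD4
s_4 = InvRound(s_3, k_0) = 0xED

0xED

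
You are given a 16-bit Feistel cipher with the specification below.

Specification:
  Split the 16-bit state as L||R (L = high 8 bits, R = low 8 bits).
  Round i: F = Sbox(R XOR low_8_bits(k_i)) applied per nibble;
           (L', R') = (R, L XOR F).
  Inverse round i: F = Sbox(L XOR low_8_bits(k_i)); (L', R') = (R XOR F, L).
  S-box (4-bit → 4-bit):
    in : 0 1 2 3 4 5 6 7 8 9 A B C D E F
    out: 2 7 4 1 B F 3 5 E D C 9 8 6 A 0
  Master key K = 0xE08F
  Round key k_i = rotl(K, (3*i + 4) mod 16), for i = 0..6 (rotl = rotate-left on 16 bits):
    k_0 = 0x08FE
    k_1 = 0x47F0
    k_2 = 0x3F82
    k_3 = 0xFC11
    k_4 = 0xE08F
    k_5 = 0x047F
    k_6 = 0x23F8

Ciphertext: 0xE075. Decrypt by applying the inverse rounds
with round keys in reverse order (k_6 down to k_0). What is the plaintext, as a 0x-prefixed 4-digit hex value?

0xF040

s_0 = ciphertext = 0xE075
s_1 = InvRound(s_0, k_6) = 0x0BE0
s_2 = InvRound(s_1, k_5) = 0xBB0B
s_3 = InvRound(s_2, k_4) = 0x10BB
s_4 = InvRound(s_3, k_3) = 0x9C10
s_5 = InvRound(s_4, k_2) = 0x6A9C
s_6 = InvRound(s_5, k_1) = 0x406A
s_7 = InvRound(s_6, k_0) = 0xF040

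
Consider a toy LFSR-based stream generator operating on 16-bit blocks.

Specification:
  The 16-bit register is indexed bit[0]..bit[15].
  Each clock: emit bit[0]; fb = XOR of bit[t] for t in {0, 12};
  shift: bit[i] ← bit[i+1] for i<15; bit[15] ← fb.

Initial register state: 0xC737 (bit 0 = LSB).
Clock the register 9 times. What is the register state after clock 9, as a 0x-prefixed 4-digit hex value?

0xC5E3

reg_0 = 0xC737
clock 1: out=1, reg = 0xE39B
clock 2: out=1, reg = 0xF1CD
clock 3: out=1, reg = 0x78E6
clock 4: out=0, reg = 0xBC73
clock 5: out=1, reg = 0x5E39
clock 6: out=1, reg = 0x2F1C
clock 7: out=0, reg = 0x178E
clock 8: out=0, reg = 0x8BC7
clock 9: out=1, reg = 0xC5E3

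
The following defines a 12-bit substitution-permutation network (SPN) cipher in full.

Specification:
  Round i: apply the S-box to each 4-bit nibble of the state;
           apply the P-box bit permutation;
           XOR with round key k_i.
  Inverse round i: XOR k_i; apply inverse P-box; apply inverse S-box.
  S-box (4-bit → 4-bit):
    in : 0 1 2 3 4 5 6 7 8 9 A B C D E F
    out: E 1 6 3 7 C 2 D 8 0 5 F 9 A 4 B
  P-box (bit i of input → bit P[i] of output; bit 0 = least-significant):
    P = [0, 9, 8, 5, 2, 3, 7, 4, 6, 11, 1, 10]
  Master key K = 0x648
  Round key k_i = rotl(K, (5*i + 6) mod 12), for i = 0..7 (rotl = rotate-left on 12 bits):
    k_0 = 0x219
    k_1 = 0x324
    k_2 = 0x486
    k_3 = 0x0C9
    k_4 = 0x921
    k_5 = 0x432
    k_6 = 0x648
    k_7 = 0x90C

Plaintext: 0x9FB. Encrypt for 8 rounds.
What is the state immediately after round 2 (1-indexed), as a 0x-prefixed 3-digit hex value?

s_0 = plaintext = 0x9FB
s_1 = Round(s_0, k_0) = 0x124
s_2 = Round(s_1, k_1) = 0x0ED
s_3 = Round(s_2, k_2) = 0xA24
s_4 = Round(s_3, k_3) = 0x302
s_5 = Round(s_4, k_4) = 0x2F9
s_6 = Round(s_5, k_5) = 0xC2C
s_7 = Round(s_6, k_6) = 0x2A1
s_8 = Round(s_7, k_7) = 0x18B

0x0ED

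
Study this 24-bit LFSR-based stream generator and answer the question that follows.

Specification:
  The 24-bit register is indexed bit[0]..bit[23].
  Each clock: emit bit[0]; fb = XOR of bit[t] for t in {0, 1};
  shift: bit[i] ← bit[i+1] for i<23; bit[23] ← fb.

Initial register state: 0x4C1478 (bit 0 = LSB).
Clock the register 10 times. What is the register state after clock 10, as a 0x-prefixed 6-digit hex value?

reg_0 = 0x4C1478
clock 1: out=0, reg = 0x260A3C
clock 2: out=0, reg = 0x13051E
clock 3: out=0, reg = 0x89828F
clock 4: out=1, reg = 0x44C147
clock 5: out=1, reg = 0x2260A3
clock 6: out=1, reg = 0x113051
clock 7: out=1, reg = 0x889828
clock 8: out=0, reg = 0x444C14
clock 9: out=0, reg = 0x22260A
clock 10: out=0, reg = 0x911305

0x911305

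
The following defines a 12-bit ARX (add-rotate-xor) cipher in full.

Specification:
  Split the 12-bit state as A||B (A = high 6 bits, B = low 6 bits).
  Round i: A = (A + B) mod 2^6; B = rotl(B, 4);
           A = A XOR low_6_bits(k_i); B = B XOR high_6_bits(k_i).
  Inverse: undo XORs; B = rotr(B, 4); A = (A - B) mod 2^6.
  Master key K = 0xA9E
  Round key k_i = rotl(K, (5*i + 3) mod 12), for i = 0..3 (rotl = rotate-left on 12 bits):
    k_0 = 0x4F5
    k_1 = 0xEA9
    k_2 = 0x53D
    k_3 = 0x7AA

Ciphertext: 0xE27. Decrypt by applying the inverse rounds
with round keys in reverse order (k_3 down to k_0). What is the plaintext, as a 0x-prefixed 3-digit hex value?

0x490

s_0 = ciphertext = 0xE27
s_1 = InvRound(s_0, k_3) = 0xAE7
s_2 = InvRound(s_1, k_2) = 0x1CF
s_3 = InvRound(s_2, k_1) = 0x5D7
s_4 = InvRound(s_3, k_0) = 0x490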